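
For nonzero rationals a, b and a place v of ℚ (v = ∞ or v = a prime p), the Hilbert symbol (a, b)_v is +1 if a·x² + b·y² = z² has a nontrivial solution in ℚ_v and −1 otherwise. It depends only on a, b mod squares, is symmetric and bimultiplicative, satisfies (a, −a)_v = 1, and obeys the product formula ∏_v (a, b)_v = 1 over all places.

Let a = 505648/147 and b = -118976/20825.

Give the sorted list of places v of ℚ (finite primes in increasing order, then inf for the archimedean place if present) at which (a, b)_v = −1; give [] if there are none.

[3, 17]

(a, b) ≡ (561, -187) mod (ℚ^×)²; places V = {2, 3, 5, 7, 11, 13, 17, ∞}.
(a,b)_13: α=2, u≡7; β=2, v≡2 (mod 13); (7|13)=-1, (2|13)=-1; sign (−1)^0·-1^2·-1^2 = +1.
(a,b)_17: α=1, u≡1; β=-1, v≡7 (mod 17); (1|17)=+1, (7|17)=-1; sign (−1)^0·+1^-1·-1^1 = -1.
(a,b)_5: α=0, u≡4; β=-2, v≡3 (mod 5); (4|5)=+1, (3|5)=-1; sign (−1)^0·+1^-2·-1^0 = +1.
(a,b)_7: α=-2, u≡1; β=-2, v≡2 (mod 7); (1|7)=+1, (2|7)=+1; sign (−1)^0·+1^-2·+1^-2 = +1.
(a,b)_∞: sgn(561)=+, sgn(-187)=−, so +1.
(a,b)_3: α=-1, u≡1; β=0, v≡2 (mod 3); (1|3)=+1, (2|3)=-1; sign (−1)^0·+1^0·-1^-1 = -1.
(a,b)_2: α=4, β=6; u≡1, v≡5 (mod 8); ε(u)ε(v)=0·0, αω(v)=4·1, βω(u)=6·0; sum ≡ 0  ⇒  +1.
(a,b)_11: α=1, u≡8; β=1, v≡4 (mod 11); (8|11)=-1, (4|11)=+1; sign (−1)^1·-1^1·+1^1 = +1.
Ram(561, -187) = {3, 17}; no ℚ_3-point on the conic.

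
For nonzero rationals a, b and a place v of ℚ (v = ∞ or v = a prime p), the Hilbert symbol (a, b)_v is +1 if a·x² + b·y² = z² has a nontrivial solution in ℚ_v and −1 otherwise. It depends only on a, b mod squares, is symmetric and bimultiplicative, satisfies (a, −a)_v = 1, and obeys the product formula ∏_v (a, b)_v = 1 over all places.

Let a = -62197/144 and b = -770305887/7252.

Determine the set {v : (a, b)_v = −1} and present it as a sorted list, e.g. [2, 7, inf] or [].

(a, b) ≡ (-37, -19499) mod (ℚ^×)²; places V = {2, 3, 7, 13, 17, 31, 37, 41, ∞}.
(a,b)_41: α=2, u≡8; β=0, v≡12 (mod 41); (8|41)=+1, (12|41)=-1; sign (−1)^0·+1^0·-1^2 = +1.
(a,b)_13: α=0, u≡8; β=2, v≡1 (mod 13); (8|13)=-1, (1|13)=+1; sign (−1)^0·-1^2·+1^0 = +1.
(a,b)_3: α=-2, u≡2; β=2, v≡1 (mod 3); (2|3)=-1, (1|3)=+1; sign (−1)^0·-1^2·+1^-2 = +1.
(a,b)_17: α=0, u≡5; β=1, v≡8 (mod 17); (5|17)=-1, (8|17)=+1; sign (−1)^0·-1^1·+1^0 = -1.
(a,b)_∞: sgn(-37)=−, sgn(-19499)=−, so -1.
(a,b)_7: α=0, u≡3; β=-2, v≡6 (mod 7); (3|7)=-1, (6|7)=-1; sign (−1)^0·-1^-2·-1^0 = +1.
(a,b)_2: α=-4, β=-2; u≡3, v≡5 (mod 8); ε(u)ε(v)=1·0, αω(v)=-4·1, βω(u)=-2·1; sum ≡ 0  ⇒  +1.
(a,b)_37: α=1, u≡4; β=-1, v≡10 (mod 37); (4|37)=+1, (10|37)=+1; sign (−1)^0·+1^-1·+1^1 = +1.
(a,b)_31: α=0, u≡1; β=3, v≡17 (mod 31); (1|31)=+1, (17|31)=-1; sign (−1)^0·+1^3·-1^0 = +1.
Ram(-37, -19499) = {17, ∞}; no ℚ_17-point on the conic.

[17, inf]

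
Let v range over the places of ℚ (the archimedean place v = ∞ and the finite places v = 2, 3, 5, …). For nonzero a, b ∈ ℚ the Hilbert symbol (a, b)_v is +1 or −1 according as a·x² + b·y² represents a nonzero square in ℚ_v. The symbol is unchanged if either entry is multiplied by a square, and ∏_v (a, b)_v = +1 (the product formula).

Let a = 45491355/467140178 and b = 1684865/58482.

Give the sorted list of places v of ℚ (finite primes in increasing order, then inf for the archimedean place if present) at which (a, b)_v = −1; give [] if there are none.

[2, 5]

(a, b) ≡ (390, 130) mod (ℚ^×)²; places V = {2, 3, 5, 7, 13, 17, 19, 23, 29, 31, ∞}.
(a,b)_29: α=-2, u≡13; β=0, v≡19 (mod 29); (13|29)=+1, (19|29)=-1; sign (−1)^0·+1^0·-1^-2 = +1.
(a,b)_17: α=-2, u≡15; β=0, v≡6 (mod 17); (15|17)=+1, (6|17)=-1; sign (−1)^0·+1^0·-1^-2 = +1.
(a,b)_31: α=-2, u≡7; β=0, v≡30 (mod 31); (7|31)=+1, (30|31)=-1; sign (−1)^0·+1^0·-1^-2 = +1.
(a,b)_2: α=-1, β=-1; u≡3, v≡1 (mod 8); ε(u)ε(v)=1·0, αω(v)=-1·0, βω(u)=-1·1; sum ≡ 1  ⇒  -1.
(a,b)_7: α=2, u≡6; β=2, v≡2 (mod 7); (6|7)=-1, (2|7)=+1; sign (−1)^0·-1^2·+1^2 = +1.
(a,b)_∞: sgn(390)=+, sgn(130)=+, so +1.
(a,b)_19: α=0, u≡18; β=-2, v≡4 (mod 19); (18|19)=-1, (4|19)=+1; sign (−1)^0·-1^-2·+1^0 = +1.
(a,b)_23: α=2, u≡19; β=2, v≡5 (mod 23); (19|23)=-1, (5|23)=-1; sign (−1)^0·-1^2·-1^2 = +1.
(a,b)_3: α=3, u≡1; β=-4, v≡1 (mod 3); (1|3)=+1, (1|3)=+1; sign (−1)^0·+1^-4·+1^3 = +1.
(a,b)_5: α=1, u≡2; β=1, v≡4 (mod 5); (2|5)=-1, (4|5)=+1; sign (−1)^0·-1^1·+1^1 = -1.
(a,b)_13: α=1, u≡9; β=1, v≡1 (mod 13); (9|13)=+1, (1|13)=+1; sign (−1)^0·+1^1·+1^1 = +1.
(390, 130 / ℚ) ramifies at {2, 5}: a division algebra.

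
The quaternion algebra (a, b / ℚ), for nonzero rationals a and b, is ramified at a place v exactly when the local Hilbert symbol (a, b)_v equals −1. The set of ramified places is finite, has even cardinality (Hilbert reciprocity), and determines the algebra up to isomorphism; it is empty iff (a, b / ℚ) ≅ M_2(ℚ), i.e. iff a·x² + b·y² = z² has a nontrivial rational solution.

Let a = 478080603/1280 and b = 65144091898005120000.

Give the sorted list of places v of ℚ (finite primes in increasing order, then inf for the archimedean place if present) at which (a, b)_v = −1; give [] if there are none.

[5, 7]

Mod squares: a ≡ 15015, b ≡ 57057. Check v ∈ {∞, 2, 3, 5, 7, 11, 13, 19}.
v=13: a=13^1·(≡5), b=13^3·(≡2) mod 13; (5|13)=-1, (2|13)=-1; (−1)^{1·3·6}·(-1)^3·(-1)^1 = +1.
v=19: a=19^2·(≡6), b=19^5·(≡17) mod 19; (6|19)=+1, (17|19)=+1; (−1)^{2·5·9}·(+1)^5·(+1)^2 = +1.
v=11: a=11^1·(≡1), b=11^1·(≡2) mod 11; (1|11)=+1, (2|11)=-1; (−1)^{1·1·5}·(+1)^1·(-1)^1 = +1.
v=∞: 15015 > 0 and 57057 > 0  ⇒  (a,b)_∞ = +1.
v=3: a=3^3·(≡1), b=3^5·(≡2) mod 3; (1|3)=+1, (2|3)=-1; (−1)^{3·5·1}·(+1)^5·(-1)^3 = +1.
v=7: a=7^3·(≡5), b=7^1·(≡5) mod 7; (5|7)=-1, (5|7)=-1; (−1)^{3·1·3}·(-1)^1·(-1)^3 = -1.
v=5: a=5^-1·(≡3), b=5^4·(≡2) mod 5; (3|5)=-1, (2|5)=-1; (−1)^{-1·4·2}·(-1)^4·(-1)^-1 = -1.
v=2: v_2(a)=-8, v_2(b)=10; units ≡ 7, 1 (mod 8); ε·ε+αω+βω = 1·0+-8·0+10·0 ≡ 0  ⇒  (a,b)_2 = +1.
|Ram(15015, 57057)| = 2, even; anisotropic at {5, 7}.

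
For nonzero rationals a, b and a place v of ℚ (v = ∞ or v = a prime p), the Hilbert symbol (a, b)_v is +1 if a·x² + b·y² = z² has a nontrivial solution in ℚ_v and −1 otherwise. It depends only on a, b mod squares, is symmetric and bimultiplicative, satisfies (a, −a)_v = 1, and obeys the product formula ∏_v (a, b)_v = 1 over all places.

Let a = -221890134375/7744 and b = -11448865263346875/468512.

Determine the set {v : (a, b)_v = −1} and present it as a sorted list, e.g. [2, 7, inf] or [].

(a, b) ≡ (-25935, -3990) mod (ℚ^×)²; places V = {2, 3, 5, 7, 11, 13, 19, ∞}.
(a,b)_2: α=-6, β=-5; u≡1, v≡5 (mod 8); ε(u)ε(v)=0·0, αω(v)=-6·1, βω(u)=-5·0; sum ≡ 0  ⇒  +1.
(a,b)_3: α=5, u≡1; β=9, v≡2 (mod 3); (1|3)=+1, (2|3)=-1; sign (−1)^1·+1^9·-1^5 = +1.
(a,b)_7: α=1, u≡6; β=3, v≡4 (mod 7); (6|7)=-1, (4|7)=+1; sign (−1)^1·-1^3·+1^1 = +1.
(a,b)_13: α=3, u≡11; β=4, v≡9 (mod 13); (11|13)=-1, (9|13)=+1; sign (−1)^0·-1^4·+1^3 = +1.
(a,b)_19: α=1, u≡2; β=1, v≡15 (mod 19); (2|19)=-1, (15|19)=-1; sign (−1)^1·-1^1·-1^1 = -1.
(a,b)_11: α=-2, u≡4; β=-4, v≡1 (mod 11); (4|11)=+1, (1|11)=+1; sign (−1)^0·+1^-4·+1^-2 = +1.
(a,b)_∞: sgn(-25935)=−, sgn(-3990)=−, so -1.
(a,b)_5: α=5, u≡3; β=5, v≡2 (mod 5); (3|5)=-1, (2|5)=-1; sign (−1)^0·-1^5·-1^5 = +1.
Ram(-25935, -3990) = {19, ∞}; no ℚ_19-point on the conic.

[19, inf]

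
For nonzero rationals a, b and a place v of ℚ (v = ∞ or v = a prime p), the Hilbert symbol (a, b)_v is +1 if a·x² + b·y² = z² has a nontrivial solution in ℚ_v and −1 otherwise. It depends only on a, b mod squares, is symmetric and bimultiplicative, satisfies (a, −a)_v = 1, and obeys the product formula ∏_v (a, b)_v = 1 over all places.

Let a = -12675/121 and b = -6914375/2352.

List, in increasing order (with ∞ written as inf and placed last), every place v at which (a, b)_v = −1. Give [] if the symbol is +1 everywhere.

Mod squares: a ≡ -3, b ≡ -33189. Check v ∈ {∞, 2, 3, 5, 7, 11, 13, 23, 37}.
v=2: v_2(a)=0, v_2(b)=-4; units ≡ 5, 3 (mod 8); ε·ε+αω+βω = 0·1+0·1+-4·1 ≡ 0  ⇒  (a,b)_2 = +1.
v=11: a=11^-2·(≡8), b=11^0·(≡3) mod 11; (8|11)=-1, (3|11)=+1; (−1)^{-2·0·5}·(-1)^0·(+1)^-2 = +1.
v=7: a=7^0·(≡1), b=7^-2·(≡6) mod 7; (1|7)=+1, (6|7)=-1; (−1)^{0·-2·3}·(+1)^-2·(-1)^0 = +1.
v=13: a=13^2·(≡4), b=13^1·(≡6) mod 13; (4|13)=+1, (6|13)=-1; (−1)^{2·1·6}·(+1)^1·(-1)^2 = +1.
v=3: a=3^1·(≡2), b=3^-1·(≡1) mod 3; (2|3)=-1, (1|3)=+1; (−1)^{1·-1·1}·(-1)^-1·(+1)^1 = +1.
v=∞: -3 < 0 and -33189 < 0  ⇒  (a,b)_∞ = -1.
v=37: a=37^0·(≡9), b=37^1·(≡27) mod 37; (9|37)=+1, (27|37)=+1; (−1)^{0·1·18}·(+1)^1·(+1)^0 = +1.
v=23: a=23^0·(≡15), b=23^1·(≡9) mod 23; (15|23)=-1, (9|23)=+1; (−1)^{0·1·11}·(-1)^1·(+1)^0 = -1.
v=5: a=5^2·(≡3), b=5^4·(≡1) mod 5; (3|5)=-1, (1|5)=+1; (−1)^{2·4·2}·(-1)^4·(+1)^2 = +1.
(-3, -33189 / ℚ) ramifies at {23, ∞}: a division algebra.

[23, inf]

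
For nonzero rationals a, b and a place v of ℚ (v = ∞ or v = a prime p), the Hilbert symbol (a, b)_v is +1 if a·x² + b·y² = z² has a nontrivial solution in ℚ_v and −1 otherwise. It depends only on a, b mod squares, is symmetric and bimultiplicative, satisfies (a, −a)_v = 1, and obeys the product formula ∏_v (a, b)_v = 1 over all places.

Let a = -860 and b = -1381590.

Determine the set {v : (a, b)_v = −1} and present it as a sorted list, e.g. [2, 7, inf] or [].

[17, inf]

(a, b) ≡ (-215, -153510) mod (ℚ^×)²; places V = {2, 3, 5, 7, 17, 43, ∞}.
(a,b)_∞: sgn(-215)=−, sgn(-153510)=−, so -1.
(a,b)_43: α=1, u≡23; β=1, v≡34 (mod 43); (23|43)=+1, (34|43)=-1; sign (−1)^1·+1^1·-1^1 = +1.
(a,b)_7: α=0, u≡1; β=1, v≡2 (mod 7); (1|7)=+1, (2|7)=+1; sign (−1)^0·+1^1·+1^0 = +1.
(a,b)_17: α=0, u≡7; β=1, v≡7 (mod 17); (7|17)=-1, (7|17)=-1; sign (−1)^0·-1^1·-1^0 = -1.
(a,b)_2: α=2, β=1; u≡1, v≡5 (mod 8); ε(u)ε(v)=0·0, αω(v)=2·1, βω(u)=1·0; sum ≡ 0  ⇒  +1.
(a,b)_3: α=0, u≡1; β=3, v≡1 (mod 3); (1|3)=+1, (1|3)=+1; sign (−1)^0·+1^3·+1^0 = +1.
(a,b)_5: α=1, u≡3; β=1, v≡2 (mod 5); (3|5)=-1, (2|5)=-1; sign (−1)^0·-1^1·-1^1 = +1.
Ram(-215, -153510) = {17, ∞}; no ℚ_17-point on the conic.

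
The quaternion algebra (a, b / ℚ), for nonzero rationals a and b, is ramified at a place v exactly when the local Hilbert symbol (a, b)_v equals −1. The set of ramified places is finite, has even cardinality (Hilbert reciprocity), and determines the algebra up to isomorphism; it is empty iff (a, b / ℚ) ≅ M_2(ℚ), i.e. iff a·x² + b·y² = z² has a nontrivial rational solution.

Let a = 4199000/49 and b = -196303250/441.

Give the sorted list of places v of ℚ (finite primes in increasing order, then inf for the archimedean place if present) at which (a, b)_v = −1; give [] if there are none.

Mod squares: a ≡ 41990, b ≡ -27170. Check v ∈ {∞, 2, 3, 5, 7, 11, 13, 17, 19}.
v=5: a=5^3·(≡3), b=5^3·(≡4) mod 5; (3|5)=-1, (4|5)=+1; (−1)^{3·3·2}·(-1)^3·(+1)^3 = -1.
v=13: a=13^1·(≡8), b=13^1·(≡9) mod 13; (8|13)=-1, (9|13)=+1; (−1)^{1·1·6}·(-1)^1·(+1)^1 = -1.
v=17: a=17^1·(≡5), b=17^2·(≡15) mod 17; (5|17)=-1, (15|17)=+1; (−1)^{1·2·8}·(-1)^2·(+1)^1 = +1.
v=19: a=19^1·(≡1), b=19^1·(≡8) mod 19; (1|19)=+1, (8|19)=-1; (−1)^{1·1·9}·(+1)^1·(-1)^1 = +1.
v=11: a=11^0·(≡5), b=11^1·(≡1) mod 11; (5|11)=+1, (1|11)=+1; (−1)^{0·1·5}·(+1)^1·(+1)^0 = +1.
v=2: v_2(a)=3, v_2(b)=1; units ≡ 3, 7 (mod 8); ε·ε+αω+βω = 1·1+3·0+1·1 ≡ 0  ⇒  (a,b)_2 = +1.
v=3: a=3^0·(≡2), b=3^-2·(≡1) mod 3; (2|3)=-1, (1|3)=+1; (−1)^{0·-2·1}·(-1)^-2·(+1)^0 = +1.
v=∞: 41990 > 0 and -27170 < 0  ⇒  (a,b)_∞ = +1.
v=7: a=7^-2·(≡1), b=7^-2·(≡2) mod 7; (1|7)=+1, (2|7)=+1; (−1)^{-2·-2·3}·(+1)^-2·(+1)^-2 = +1.
(41990, -27170 / ℚ) ramifies at {5, 13}: a division algebra.

[5, 13]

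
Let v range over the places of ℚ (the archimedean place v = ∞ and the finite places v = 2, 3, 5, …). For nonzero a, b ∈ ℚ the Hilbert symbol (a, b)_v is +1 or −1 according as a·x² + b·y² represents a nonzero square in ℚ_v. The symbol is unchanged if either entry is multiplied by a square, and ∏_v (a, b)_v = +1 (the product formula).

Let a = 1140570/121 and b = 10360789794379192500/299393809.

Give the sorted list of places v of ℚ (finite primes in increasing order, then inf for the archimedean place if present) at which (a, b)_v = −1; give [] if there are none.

(a, b) ≡ (126730, 437) mod (ℚ^×)²; places V = {2, 3, 5, 11, 13, 19, 23, 29, ∞}.
(a,b)_3: α=2, u≡1; β=10, v≡2 (mod 3); (1|3)=+1, (2|3)=-1; sign (−1)^0·+1^10·-1^2 = +1.
(a,b)_5: α=1, u≡4; β=4, v≡2 (mod 5); (4|5)=+1, (2|5)=-1; sign (−1)^0·+1^4·-1^1 = -1.
(a,b)_13: α=0, u≡7; β=-2, v≡6 (mod 13); (7|13)=-1, (6|13)=-1; sign (−1)^0·-1^-2·-1^0 = +1.
(a,b)_2: α=1, β=2; u≡5, v≡5 (mod 8); ε(u)ε(v)=0·0, αω(v)=1·1, βω(u)=2·1; sum ≡ 1  ⇒  -1.
(a,b)_29: α=1, u≡7; β=2, v≡14 (mod 29); (7|29)=+1, (14|29)=-1; sign (−1)^0·+1^2·-1^1 = -1.
(a,b)_23: α=1, u≡8; β=3, v≡21 (mod 23); (8|23)=+1, (21|23)=-1; sign (−1)^1·+1^3·-1^1 = +1.
(a,b)_19: α=1, u≡4; β=3, v≡17 (mod 19); (4|19)=+1, (17|19)=+1; sign (−1)^1·+1^3·+1^1 = -1.
(a,b)_11: α=-2, u≡2; β=-6, v≡6 (mod 11); (2|11)=-1, (6|11)=-1; sign (−1)^0·-1^-6·-1^-2 = +1.
(a,b)_∞: sgn(126730)=+, sgn(437)=+, so +1.
|Ram(126730, 437)| = 4, even; anisotropic at {2, 5, 19, 29}.

[2, 5, 19, 29]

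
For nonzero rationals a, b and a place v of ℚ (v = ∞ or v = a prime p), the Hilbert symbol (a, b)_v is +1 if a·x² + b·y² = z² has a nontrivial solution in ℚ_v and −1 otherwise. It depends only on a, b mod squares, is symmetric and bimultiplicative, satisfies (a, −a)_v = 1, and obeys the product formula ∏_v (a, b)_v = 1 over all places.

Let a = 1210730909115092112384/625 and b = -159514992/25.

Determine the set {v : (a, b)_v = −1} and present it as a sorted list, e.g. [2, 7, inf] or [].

[]

(a, b) ≡ (67821, -22607) mod (ℚ^×)²; places V = {2, 3, 5, 7, 13, 37, 47, ∞}.
(a,b)_2: α=10, β=4; u≡5, v≡1 (mod 8); ε(u)ε(v)=0·0, αω(v)=10·0, βω(u)=4·1; sum ≡ 0  ⇒  +1.
(a,b)_∞: sgn(67821)=+, sgn(-22607)=−, so +1.
(a,b)_5: α=-4, u≡4; β=-2, v≡3 (mod 5); (4|5)=+1, (3|5)=-1; sign (−1)^0·+1^-2·-1^-4 = +1.
(a,b)_47: α=3, u≡20; β=1, v≡3 (mod 47); (20|47)=-1, (3|47)=+1; sign (−1)^1·-1^1·+1^3 = +1.
(a,b)_7: α=8, u≡3; β=2, v≡3 (mod 7); (3|7)=-1, (3|7)=-1; sign (−1)^0·-1^2·-1^8 = +1.
(a,b)_3: α=1, u≡2; β=2, v≡1 (mod 3); (2|3)=-1, (1|3)=+1; sign (−1)^0·-1^2·+1^1 = +1.
(a,b)_37: α=3, u≡22; β=1, v≡35 (mod 37); (22|37)=-1, (35|37)=-1; sign (−1)^0·-1^1·-1^3 = +1.
(a,b)_13: α=1, u≡1; β=1, v≡9 (mod 13); (1|13)=+1, (9|13)=+1; sign (−1)^0·+1^1·+1^1 = +1.
Every local symbol is +1, so the conic 67821·x² + -22607·y² = z² has ℚ_v-points for all v and hence a ℚ-point; (a, b / ℚ) ≅ M_2(ℚ).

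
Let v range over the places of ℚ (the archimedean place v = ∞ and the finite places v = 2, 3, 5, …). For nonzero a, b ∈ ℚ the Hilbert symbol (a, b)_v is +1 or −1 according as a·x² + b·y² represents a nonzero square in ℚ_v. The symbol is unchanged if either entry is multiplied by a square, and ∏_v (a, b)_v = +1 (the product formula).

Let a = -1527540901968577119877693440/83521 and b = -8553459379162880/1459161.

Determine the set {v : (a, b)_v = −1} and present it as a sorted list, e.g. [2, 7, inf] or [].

Mod squares: a ≡ -3990, b ≡ -53295. Check v ∈ {∞, 2, 3, 5, 7, 11, 13, 17, 19}.
v=3: a=3^3·(≡2), b=3^-3·(≡1) mod 3; (2|3)=-1, (1|3)=+1; (−1)^{3·-3·1}·(-1)^-3·(+1)^3 = +1.
v=19: a=19^5·(≡15), b=19^3·(≡17) mod 19; (15|19)=-1, (17|19)=+1; (−1)^{5·3·9}·(-1)^3·(+1)^5 = +1.
v=17: a=17^-4·(≡14), b=17^-3·(≡12) mod 17; (14|17)=-1, (12|17)=-1; (−1)^{-4·-3·8}·(-1)^-3·(-1)^-4 = -1.
v=7: a=7^9·(≡4), b=7^8·(≡5) mod 7; (4|7)=+1, (5|7)=-1; (−1)^{9·8·3}·(+1)^8·(-1)^9 = -1.
v=∞: -3990 < 0 and -53295 < 0  ⇒  (a,b)_∞ = -1.
v=11: a=11^2·(≡5), b=11^-1·(≡8) mod 11; (5|11)=+1, (8|11)=-1; (−1)^{2·-1·5}·(+1)^-1·(-1)^2 = +1.
v=2: v_2(a)=15, v_2(b)=8; units ≡ 5, 1 (mod 8); ε·ε+αω+βω = 0·0+15·0+8·1 ≡ 0  ⇒  (a,b)_2 = +1.
v=5: a=5^1·(≡2), b=5^1·(≡4) mod 5; (2|5)=-1, (4|5)=+1; (−1)^{1·1·2}·(-1)^1·(+1)^1 = -1.
v=13: a=13^4·(≡3), b=13^2·(≡6) mod 13; (3|13)=+1, (6|13)=-1; (−1)^{4·2·6}·(+1)^2·(-1)^4 = +1.
(-3990, -53295 / ℚ) ramifies at {5, 7, 17, ∞}: a division algebra.

[5, 7, 17, inf]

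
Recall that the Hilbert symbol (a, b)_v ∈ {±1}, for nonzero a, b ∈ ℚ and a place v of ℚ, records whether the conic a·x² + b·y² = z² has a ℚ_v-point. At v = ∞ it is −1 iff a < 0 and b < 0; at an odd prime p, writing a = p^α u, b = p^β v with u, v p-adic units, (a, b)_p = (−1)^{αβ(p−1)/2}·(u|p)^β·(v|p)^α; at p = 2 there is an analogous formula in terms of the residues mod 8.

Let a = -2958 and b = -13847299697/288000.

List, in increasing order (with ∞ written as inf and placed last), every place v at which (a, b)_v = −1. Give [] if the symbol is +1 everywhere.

Mod squares: a ≡ -2958, b ≡ -840565. Check v ∈ {∞, 2, 3, 5, 7, 11, 17, 29, 31, 41}.
v=3: a=3^1·(≡1), b=3^-2·(≡2) mod 3; (1|3)=+1, (2|3)=-1; (−1)^{1·-2·1}·(+1)^-2·(-1)^1 = -1.
v=∞: -2958 < 0 and -840565 < 0  ⇒  (a,b)_∞ = -1.
v=7: a=7^0·(≡3), b=7^2·(≡1) mod 7; (3|7)=-1, (1|7)=+1; (−1)^{0·2·3}·(-1)^2·(+1)^0 = +1.
v=5: a=5^0·(≡2), b=5^-3·(≡2) mod 5; (2|5)=-1, (2|5)=-1; (−1)^{0·-3·2}·(-1)^-3·(-1)^0 = -1.
v=17: a=17^1·(≡13), b=17^1·(≡1) mod 17; (13|17)=+1, (1|17)=+1; (−1)^{1·1·8}·(+1)^1·(+1)^1 = +1.
v=41: a=41^0·(≡35), b=41^2·(≡14) mod 41; (35|41)=-1, (14|41)=-1; (−1)^{0·2·20}·(-1)^2·(-1)^0 = +1.
v=11: a=11^0·(≡1), b=11^1·(≡2) mod 11; (1|11)=+1, (2|11)=-1; (−1)^{0·1·5}·(+1)^1·(-1)^0 = +1.
v=2: v_2(a)=1, v_2(b)=-8; units ≡ 1, 3 (mod 8); ε·ε+αω+βω = 0·1+1·1+-8·0 ≡ 1  ⇒  (a,b)_2 = -1.
v=29: a=29^1·(≡14), b=29^1·(≡27) mod 29; (14|29)=-1, (27|29)=-1; (−1)^{1·1·14}·(-1)^1·(-1)^1 = +1.
v=31: a=31^0·(≡18), b=31^1·(≡19) mod 31; (18|31)=+1, (19|31)=+1; (−1)^{0·1·15}·(+1)^1·(+1)^0 = +1.
(-2958, -840565 / ℚ) ramifies at {2, 3, 5, ∞}: a division algebra.

[2, 3, 5, inf]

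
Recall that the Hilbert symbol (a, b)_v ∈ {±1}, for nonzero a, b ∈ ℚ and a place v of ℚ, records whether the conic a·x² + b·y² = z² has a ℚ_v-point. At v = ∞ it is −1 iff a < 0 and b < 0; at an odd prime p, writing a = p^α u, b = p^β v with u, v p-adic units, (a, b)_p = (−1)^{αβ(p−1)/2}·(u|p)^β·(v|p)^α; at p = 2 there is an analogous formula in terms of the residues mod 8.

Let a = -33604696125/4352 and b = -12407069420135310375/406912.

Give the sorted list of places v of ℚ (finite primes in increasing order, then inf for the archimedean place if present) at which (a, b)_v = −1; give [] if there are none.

Mod squares: a ≡ -1057485, b ≡ -22330. Check v ∈ {∞, 2, 3, 5, 7, 11, 13, 17, 19, 29}.
v=5: a=5^3·(≡3), b=5^3·(≡1) mod 5; (3|5)=-1, (1|5)=+1; (−1)^{3·3·2}·(-1)^3·(+1)^3 = -1.
v=29: a=29^1·(≡21), b=29^3·(≡20) mod 29; (21|29)=-1, (20|29)=+1; (−1)^{1·3·14}·(-1)^3·(+1)^1 = -1.
v=2: v_2(a)=-8, v_2(b)=-7; units ≡ 3, 3 (mod 8); ε·ε+αω+βω = 1·1+-8·1+-7·1 ≡ 0  ⇒  (a,b)_2 = +1.
v=3: a=3^3·(≡2), b=3^4·(≡2) mod 3; (2|3)=-1, (2|3)=-1; (−1)^{3·4·1}·(-1)^4·(-1)^3 = -1.
v=11: a=11^1·(≡1), b=11^-1·(≡4) mod 11; (1|11)=+1, (4|11)=+1; (−1)^{1·-1·5}·(+1)^-1·(+1)^1 = -1.
v=19: a=19^0·(≡17), b=19^2·(≡15) mod 19; (17|19)=+1, (15|19)=-1; (−1)^{0·2·9}·(+1)^2·(-1)^0 = +1.
v=∞: -1057485 < 0 and -22330 < 0  ⇒  (a,b)_∞ = -1.
v=17: a=17^-1·(≡2), b=17^-2·(≡8) mod 17; (2|17)=+1, (8|17)=+1; (−1)^{-1·-2·8}·(+1)^-2·(+1)^-1 = +1.
v=13: a=13^1·(≡12), b=13^2·(≡10) mod 13; (12|13)=+1, (10|13)=+1; (−1)^{1·2·6}·(+1)^2·(+1)^1 = +1.
v=7: a=7^4·(≡5), b=7^7·(≡1) mod 7; (5|7)=-1, (1|7)=+1; (−1)^{4·7·3}·(-1)^7·(+1)^4 = -1.
(-1057485, -22330 / ℚ) ramifies at {3, 5, 7, 11, 29, ∞}: a division algebra.

[3, 5, 7, 11, 29, inf]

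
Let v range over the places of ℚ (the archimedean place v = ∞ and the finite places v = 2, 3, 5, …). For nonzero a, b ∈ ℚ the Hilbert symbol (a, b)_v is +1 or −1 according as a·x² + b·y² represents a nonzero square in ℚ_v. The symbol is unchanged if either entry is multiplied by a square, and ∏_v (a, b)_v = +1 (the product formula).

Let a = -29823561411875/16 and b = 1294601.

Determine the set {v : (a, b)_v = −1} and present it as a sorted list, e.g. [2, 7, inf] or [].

(a, b) ≡ (-47717698259, 1294601) mod (ℚ^×)²; places V = {2, 5, 7, 11, 17, 23, 29, 31, 41, 43, ∞}.
(a,b)_29: α=1, u≡2; β=0, v≡12 (mod 29); (2|29)=-1, (12|29)=-1; sign (−1)^0·-1^0·-1^1 = -1.
(a,b)_17: α=1, u≡16; β=1, v≡10 (mod 17); (16|17)=+1, (10|17)=-1; sign (−1)^0·+1^1·-1^1 = -1.
(a,b)_7: α=1, u≡2; β=1, v≡3 (mod 7); (2|7)=+1, (3|7)=-1; sign (−1)^1·+1^1·-1^1 = +1.
(a,b)_11: α=1, u≡5; β=1, v≡2 (mod 11); (5|11)=+1, (2|11)=-1; sign (−1)^1·+1^1·-1^1 = +1.
(a,b)_41: α=1, u≡18; β=0, v≡26 (mod 41); (18|41)=+1, (26|41)=-1; sign (−1)^0·+1^0·-1^1 = -1.
(a,b)_43: α=1, u≡27; β=1, v≡7 (mod 43); (27|43)=-1, (7|43)=-1; sign (−1)^1·-1^1·-1^1 = -1.
(a,b)_31: α=1, u≡16; β=0, v≡10 (mod 31); (16|31)=+1, (10|31)=+1; sign (−1)^0·+1^0·+1^1 = +1.
(a,b)_5: α=4, u≡1; β=0, v≡1 (mod 5); (1|5)=+1, (1|5)=+1; sign (−1)^0·+1^0·+1^4 = +1.
(a,b)_23: α=1, u≡15; β=1, v≡6 (mod 23); (15|23)=-1, (6|23)=+1; sign (−1)^1·-1^1·+1^1 = +1.
(a,b)_2: α=-4, β=0; u≡5, v≡1 (mod 8); ε(u)ε(v)=0·0, αω(v)=-4·0, βω(u)=0·1; sum ≡ 0  ⇒  +1.
(a,b)_∞: sgn(-47717698259)=−, sgn(1294601)=+, so +1.
(-47717698259, 1294601 / ℚ) ramifies at {17, 29, 41, 43}: a division algebra.

[17, 29, 41, 43]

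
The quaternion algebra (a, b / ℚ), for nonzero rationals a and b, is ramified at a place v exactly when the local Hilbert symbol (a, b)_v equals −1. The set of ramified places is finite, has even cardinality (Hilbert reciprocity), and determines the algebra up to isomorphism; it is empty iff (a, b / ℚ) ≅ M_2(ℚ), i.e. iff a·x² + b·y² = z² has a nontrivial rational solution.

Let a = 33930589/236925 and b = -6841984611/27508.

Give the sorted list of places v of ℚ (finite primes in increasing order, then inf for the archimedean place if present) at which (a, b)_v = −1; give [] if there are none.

(a, b) ≡ (17017, -1888887) mod (ℚ^×)²; places V = {2, 3, 5, 7, 11, 13, 17, 23, 31, 37, ∞}.
(a,b)_31: α=0, u≡15; β=2, v≡8 (mod 31); (15|31)=-1, (8|31)=+1; sign (−1)^0·-1^2·+1^0 = +1.
(a,b)_∞: sgn(17017)=+, sgn(-1888887)=−, so +1.
(a,b)_5: α=-2, u≡2; β=0, v≡3 (mod 5); (2|5)=-1, (3|5)=-1; sign (−1)^0·-1^0·-1^-2 = +1.
(a,b)_37: α=0, u≡21; β=1, v≡34 (mod 37); (21|37)=+1, (34|37)=+1; sign (−1)^0·+1^1·+1^0 = +1.
(a,b)_13: α=-1, u≡9; β=-1, v≡11 (mod 13); (9|13)=+1, (11|13)=-1; sign (−1)^0·+1^-1·-1^-1 = -1.
(a,b)_2: α=0, β=-2; u≡1, v≡1 (mod 8); ε(u)ε(v)=0·0, αω(v)=0·0, βω(u)=-2·0; sum ≡ 0  ⇒  +1.
(a,b)_23: α=2, u≡20; β=-2, v≡20 (mod 23); (20|23)=-1, (20|23)=-1; sign (−1)^0·-1^-2·-1^2 = +1.
(a,b)_17: α=1, u≡9; β=1, v≡15 (mod 17); (9|17)=+1, (15|17)=+1; sign (−1)^0·+1^1·+1^1 = +1.
(a,b)_11: α=1, u≡8; β=1, v≡5 (mod 11); (8|11)=-1, (5|11)=+1; sign (−1)^1·-1^1·+1^1 = +1.
(a,b)_3: α=-6, u≡1; β=1, v≡2 (mod 3); (1|3)=+1, (2|3)=-1; sign (−1)^0·+1^1·-1^-6 = +1.
(a,b)_7: α=3, u≡2; β=3, v≡2 (mod 7); (2|7)=+1, (2|7)=+1; sign (−1)^1·+1^3·+1^3 = -1.
Ram(17017, -1888887) = {7, 13}; no ℚ_7-point on the conic.

[7, 13]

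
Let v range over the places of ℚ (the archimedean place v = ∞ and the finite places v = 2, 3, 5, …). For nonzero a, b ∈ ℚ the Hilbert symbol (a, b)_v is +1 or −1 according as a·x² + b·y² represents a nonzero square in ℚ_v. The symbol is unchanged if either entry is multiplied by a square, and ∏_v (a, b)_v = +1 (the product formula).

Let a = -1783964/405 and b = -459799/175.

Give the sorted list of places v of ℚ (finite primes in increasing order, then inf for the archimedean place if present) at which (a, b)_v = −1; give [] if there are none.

[5, 7, 37, inf]

Mod squares: a ≡ -13195, b ≡ -11137. Check v ∈ {∞, 2, 3, 5, 7, 13, 17, 29, 37, 43}.
v=5: a=5^-1·(≡1), b=5^-2·(≡3) mod 5; (1|5)=+1, (3|5)=-1; (−1)^{-1·-2·2}·(+1)^-2·(-1)^-1 = -1.
v=3: a=3^-4·(≡2), b=3^0·(≡2) mod 3; (2|3)=-1, (2|3)=-1; (−1)^{-4·0·1}·(-1)^0·(-1)^-4 = +1.
v=29: a=29^1·(≡7), b=29^0·(≡25) mod 29; (7|29)=+1, (25|29)=+1; (−1)^{1·0·14}·(+1)^0·(+1)^1 = +1.
v=∞: -13195 < 0 and -11137 < 0  ⇒  (a,b)_∞ = -1.
v=37: a=37^0·(≡23), b=37^1·(≡18) mod 37; (23|37)=-1, (18|37)=-1; (−1)^{0·1·18}·(-1)^1·(-1)^0 = -1.
v=17: a=17^0·(≡6), b=17^2·(≡15) mod 17; (6|17)=-1, (15|17)=+1; (−1)^{0·2·8}·(-1)^2·(+1)^0 = +1.
v=43: a=43^0·(≡25), b=43^1·(≡19) mod 43; (25|43)=+1, (19|43)=-1; (−1)^{0·1·21}·(+1)^1·(-1)^0 = +1.
v=2: v_2(a)=2, v_2(b)=0; units ≡ 5, 7 (mod 8); ε·ε+αω+βω = 0·1+2·0+0·1 ≡ 0  ⇒  (a,b)_2 = +1.
v=13: a=13^3·(≡10), b=13^0·(≡4) mod 13; (10|13)=+1, (4|13)=+1; (−1)^{3·0·6}·(+1)^0·(+1)^3 = +1.
v=7: a=7^1·(≡3), b=7^-1·(≡6) mod 7; (3|7)=-1, (6|7)=-1; (−1)^{1·-1·3}·(-1)^-1·(-1)^1 = -1.
|Ram(-13195, -11137)| = 4, even; anisotropic at {5, 7, 37, ∞}.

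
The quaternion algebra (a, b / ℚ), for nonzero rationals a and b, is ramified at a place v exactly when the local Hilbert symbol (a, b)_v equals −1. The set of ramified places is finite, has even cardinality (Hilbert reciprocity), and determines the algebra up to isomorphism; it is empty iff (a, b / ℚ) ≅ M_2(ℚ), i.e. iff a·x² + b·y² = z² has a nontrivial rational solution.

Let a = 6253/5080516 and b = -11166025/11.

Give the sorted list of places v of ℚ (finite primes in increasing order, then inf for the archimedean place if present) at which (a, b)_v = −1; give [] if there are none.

Mod squares: a ≡ 37, b ≡ -4913051. Check v ∈ {∞, 2, 5, 7, 11, 13, 17, 23, 37, 43, 47}.
v=2: v_2(a)=-2, v_2(b)=0; units ≡ 5, 5 (mod 8); ε·ε+αω+βω = 0·0+-2·1+0·1 ≡ 0  ⇒  (a,b)_2 = +1.
v=43: a=43^0·(≡12), b=43^1·(≡8) mod 43; (12|43)=-1, (8|43)=-1; (−1)^{0·1·21}·(-1)^1·(-1)^0 = -1.
v=5: a=5^0·(≡3), b=5^2·(≡4) mod 5; (3|5)=-1, (4|5)=+1; (−1)^{0·2·2}·(-1)^2·(+1)^0 = +1.
v=47: a=47^0·(≡24), b=47^1·(≡18) mod 47; (24|47)=+1, (18|47)=+1; (−1)^{0·1·23}·(+1)^1·(+1)^0 = +1.
v=17: a=17^0·(≡10), b=17^1·(≡5) mod 17; (10|17)=-1, (5|17)=-1; (−1)^{0·1·8}·(-1)^1·(-1)^0 = -1.
v=13: a=13^2·(≡2), b=13^1·(≡1) mod 13; (2|13)=-1, (1|13)=+1; (−1)^{2·1·6}·(-1)^1·(+1)^2 = -1.
v=7: a=7^-4·(≡1), b=7^0·(≡1) mod 7; (1|7)=+1, (1|7)=+1; (−1)^{-4·0·3}·(+1)^0·(+1)^-4 = +1.
v=∞: 37 > 0 and -4913051 < 0  ⇒  (a,b)_∞ = +1.
v=11: a=11^0·(≡5), b=11^-1·(≡9) mod 11; (5|11)=+1, (9|11)=+1; (−1)^{0·-1·5}·(+1)^-1·(+1)^0 = +1.
v=23: a=23^-2·(≡21), b=23^0·(≡16) mod 23; (21|23)=-1, (16|23)=+1; (−1)^{-2·0·11}·(-1)^0·(+1)^-2 = +1.
v=37: a=37^1·(≡27), b=37^0·(≡22) mod 37; (27|37)=+1, (22|37)=-1; (−1)^{1·0·18}·(+1)^0·(-1)^1 = -1.
Ram(37, -4913051) = {13, 17, 37, 43}; no ℚ_13-point on the conic.

[13, 17, 37, 43]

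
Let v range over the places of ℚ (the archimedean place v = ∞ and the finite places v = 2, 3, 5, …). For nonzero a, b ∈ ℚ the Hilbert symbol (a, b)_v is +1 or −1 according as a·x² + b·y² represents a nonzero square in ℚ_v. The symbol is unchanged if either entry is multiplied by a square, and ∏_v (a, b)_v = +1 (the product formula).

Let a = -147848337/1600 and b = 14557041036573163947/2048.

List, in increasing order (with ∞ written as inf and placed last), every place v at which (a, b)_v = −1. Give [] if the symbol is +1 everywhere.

[2, 13, 29, 41]

Mod squares: a ≡ -335257, b ≡ 587366. Check v ∈ {∞, 2, 3, 5, 7, 13, 17, 19, 29, 37, 41}.
v=37: a=37^1·(≡11), b=37^2·(≡28) mod 37; (11|37)=+1, (28|37)=+1; (−1)^{1·2·18}·(+1)^2·(+1)^1 = +1.
v=29: a=29^0·(≡26), b=29^1·(≡27) mod 29; (26|29)=-1, (27|29)=-1; (−1)^{0·1·14}·(-1)^1·(-1)^0 = -1.
v=2: v_2(a)=-6, v_2(b)=-11; units ≡ 7, 3 (mod 8); ε·ε+αω+βω = 1·1+-6·1+-11·0 ≡ 1  ⇒  (a,b)_2 = -1.
v=∞: -335257 < 0 and 587366 > 0  ⇒  (a,b)_∞ = +1.
v=3: a=3^2·(≡2), b=3^2·(≡2) mod 3; (2|3)=-1, (2|3)=-1; (−1)^{2·2·1}·(-1)^2·(-1)^2 = +1.
v=5: a=5^-2·(≡2), b=5^0·(≡4) mod 5; (2|5)=-1, (4|5)=+1; (−1)^{-2·0·2}·(-1)^0·(+1)^-2 = +1.
v=7: a=7^2·(≡4), b=7^2·(≡6) mod 7; (4|7)=+1, (6|7)=-1; (−1)^{2·2·3}·(+1)^2·(-1)^2 = +1.
v=13: a=13^1·(≡10), b=13^3·(≡2) mod 13; (10|13)=+1, (2|13)=-1; (−1)^{1·3·6}·(+1)^3·(-1)^1 = -1.
v=17: a=17^1·(≡9), b=17^2·(≡16) mod 17; (9|17)=+1, (16|17)=+1; (−1)^{1·2·8}·(+1)^2·(+1)^1 = +1.
v=19: a=19^0·(≡17), b=19^1·(≡17) mod 19; (17|19)=+1, (17|19)=+1; (−1)^{0·1·9}·(+1)^1·(+1)^0 = +1.
v=41: a=41^1·(≡16), b=41^3·(≡35) mod 41; (16|41)=+1, (35|41)=-1; (−1)^{1·3·20}·(+1)^3·(-1)^1 = -1.
|Ram(-335257, 587366)| = 4, even; anisotropic at {2, 13, 29, 41}.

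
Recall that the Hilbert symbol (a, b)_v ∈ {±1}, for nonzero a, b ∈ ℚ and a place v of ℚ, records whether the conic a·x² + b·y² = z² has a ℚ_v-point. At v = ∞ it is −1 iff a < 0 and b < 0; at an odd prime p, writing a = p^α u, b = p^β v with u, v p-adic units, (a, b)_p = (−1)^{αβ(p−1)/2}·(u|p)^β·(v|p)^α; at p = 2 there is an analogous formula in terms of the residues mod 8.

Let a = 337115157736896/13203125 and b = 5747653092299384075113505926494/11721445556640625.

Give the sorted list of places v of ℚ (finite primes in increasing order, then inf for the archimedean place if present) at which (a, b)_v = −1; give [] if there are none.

[7, 11]

(a, b) ≡ (124355, 2926) mod (ℚ^×)²; places V = {2, 3, 5, 7, 11, 13, 17, 19, 41, ∞}.
(a,b)_3: α=6, u≡2; β=8, v≡1 (mod 3); (2|3)=-1, (1|3)=+1; sign (−1)^0·-1^8·+1^6 = +1.
(a,b)_2: α=6, β=1; u≡3, v≡7 (mod 8); ε(u)ε(v)=1·1, αω(v)=6·0, βω(u)=1·1; sum ≡ 0  ⇒  +1.
(a,b)_5: α=-7, u≡4; β=-12, v≡4 (mod 5); (4|5)=+1, (4|5)=+1; sign (−1)^0·+1^-12·+1^-7 = +1.
(a,b)_∞: sgn(124355)=+, sgn(2926)=+, so +1.
(a,b)_17: α=1, u≡14; β=4, v≡15 (mod 17); (14|17)=-1, (15|17)=+1; sign (−1)^0·-1^4·+1^1 = +1.
(a,b)_13: α=-2, u≡4; β=-4, v≡4 (mod 13); (4|13)=+1, (4|13)=+1; sign (−1)^0·+1^-4·+1^-2 = +1.
(a,b)_11: α=3, u≡2; β=5, v≡7 (mod 11); (2|11)=-1, (7|11)=-1; sign (−1)^1·-1^5·-1^3 = -1.
(a,b)_19: α=1, u≡4; β=3, v≡8 (mod 19); (4|19)=+1, (8|19)=-1; sign (−1)^1·+1^3·-1^1 = +1.
(a,b)_41: α=0, u≡23; β=-2, v≡15 (mod 41); (23|41)=+1, (15|41)=-1; sign (−1)^0·+1^-2·-1^0 = +1.
(a,b)_7: α=5, u≡3; β=15, v≡3 (mod 7); (3|7)=-1, (3|7)=-1; sign (−1)^1·-1^15·-1^5 = -1.
Ram(124355, 2926) = {7, 11}; no ℚ_7-point on the conic.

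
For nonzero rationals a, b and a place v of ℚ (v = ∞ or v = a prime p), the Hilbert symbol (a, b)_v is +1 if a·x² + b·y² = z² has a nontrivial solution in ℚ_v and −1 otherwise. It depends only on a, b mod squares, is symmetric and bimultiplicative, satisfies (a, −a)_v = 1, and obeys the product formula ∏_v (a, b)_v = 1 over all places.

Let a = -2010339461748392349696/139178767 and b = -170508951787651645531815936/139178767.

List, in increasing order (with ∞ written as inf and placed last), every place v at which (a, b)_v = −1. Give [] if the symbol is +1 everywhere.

[7, inf]

(a, b) ≡ (-122507, -72156623) mod (ℚ^×)²; places V = {2, 3, 7, 11, 13, 19, 31, 37, 43, ∞}.
(a,b)_11: α=1, u≡10; β=1, v≡5 (mod 11); (10|11)=-1, (5|11)=+1; sign (−1)^1·-1^1·+1^1 = +1.
(a,b)_19: α=2, u≡16; β=3, v≡3 (mod 19); (16|19)=+1, (3|19)=-1; sign (−1)^0·+1^3·-1^2 = +1.
(a,b)_43: α=1, u≡7; β=1, v≡11 (mod 43); (7|43)=-1, (11|43)=+1; sign (−1)^1·-1^1·+1^1 = +1.
(a,b)_13: α=-2, u≡8; β=-2, v≡6 (mod 13); (8|13)=-1, (6|13)=-1; sign (−1)^0·-1^-2·-1^-2 = +1.
(a,b)_7: α=-7, u≡5; β=-7, v≡6 (mod 7); (5|7)=-1, (6|7)=-1; sign (−1)^1·-1^-7·-1^-7 = -1.
(a,b)_2: α=12, β=16; u≡5, v≡1 (mod 8); ε(u)ε(v)=0·0, αω(v)=12·0, βω(u)=16·1; sum ≡ 0  ⇒  +1.
(a,b)_37: α=3, u≡31; β=3, v≡2 (mod 37); (31|37)=-1, (2|37)=-1; sign (−1)^0·-1^3·-1^3 = +1.
(a,b)_3: α=10, u≡1; β=12, v≡1 (mod 3); (1|3)=+1, (1|3)=+1; sign (−1)^0·+1^12·+1^10 = +1.
(a,b)_∞: sgn(-122507)=−, sgn(-72156623)=−, so -1.
(a,b)_31: α=2, u≡25; β=3, v≡14 (mod 31); (25|31)=+1, (14|31)=+1; sign (−1)^0·+1^3·+1^2 = +1.
(-122507, -72156623 / ℚ) ramifies at {7, ∞}: a division algebra.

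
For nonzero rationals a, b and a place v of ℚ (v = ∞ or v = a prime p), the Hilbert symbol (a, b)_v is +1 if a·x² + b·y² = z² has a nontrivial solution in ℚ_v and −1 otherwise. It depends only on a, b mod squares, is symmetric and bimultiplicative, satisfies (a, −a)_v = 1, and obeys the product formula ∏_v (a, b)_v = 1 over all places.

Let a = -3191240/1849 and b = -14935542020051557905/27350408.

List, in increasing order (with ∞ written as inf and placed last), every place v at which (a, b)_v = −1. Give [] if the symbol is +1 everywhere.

[2, inf]

Mod squares: a ≡ -2210, b ≡ -13090. Check v ∈ {∞, 2, 3, 5, 7, 11, 13, 17, 19, 29, 43}.
v=19: a=19^2·(≡15), b=19^4·(≡17) mod 19; (15|19)=-1, (17|19)=+1; (−1)^{2·4·9}·(-1)^4·(+1)^2 = +1.
v=2: v_2(a)=3, v_2(b)=-3; units ≡ 7, 7 (mod 8); ε·ε+αω+βω = 1·1+3·0+-3·0 ≡ 1  ⇒  (a,b)_2 = -1.
v=17: a=17^1·(≡10), b=17^1·(≡5) mod 17; (10|17)=-1, (5|17)=-1; (−1)^{1·1·8}·(-1)^1·(-1)^1 = +1.
v=11: a=11^0·(≡3), b=11^1·(≡1) mod 11; (3|11)=+1, (1|11)=+1; (−1)^{0·1·5}·(+1)^1·(+1)^0 = +1.
v=7: a=7^0·(≡4), b=7^1·(≡6) mod 7; (4|7)=+1, (6|7)=-1; (−1)^{0·1·3}·(+1)^1·(-1)^0 = +1.
v=13: a=13^1·(≡4), b=13^4·(≡3) mod 13; (4|13)=+1, (3|13)=+1; (−1)^{1·4·6}·(+1)^4·(+1)^1 = +1.
v=∞: -2210 < 0 and -13090 < 0  ⇒  (a,b)_∞ = -1.
v=29: a=29^0·(≡28), b=29^2·(≡19) mod 29; (28|29)=+1, (19|29)=-1; (−1)^{0·2·14}·(+1)^2·(-1)^0 = +1.
v=3: a=3^0·(≡1), b=3^6·(≡2) mod 3; (1|3)=+1, (2|3)=-1; (−1)^{0·6·1}·(+1)^6·(-1)^0 = +1.
v=5: a=5^1·(≡3), b=5^1·(≡3) mod 5; (3|5)=-1, (3|5)=-1; (−1)^{1·1·2}·(-1)^1·(-1)^1 = +1.
v=43: a=43^-2·(≡5), b=43^-4·(≡16) mod 43; (5|43)=-1, (16|43)=+1; (−1)^{-2·-4·21}·(-1)^-4·(+1)^-2 = +1.
Ram(-2210, -13090) = {2, ∞}; no ℚ_2-point on the conic.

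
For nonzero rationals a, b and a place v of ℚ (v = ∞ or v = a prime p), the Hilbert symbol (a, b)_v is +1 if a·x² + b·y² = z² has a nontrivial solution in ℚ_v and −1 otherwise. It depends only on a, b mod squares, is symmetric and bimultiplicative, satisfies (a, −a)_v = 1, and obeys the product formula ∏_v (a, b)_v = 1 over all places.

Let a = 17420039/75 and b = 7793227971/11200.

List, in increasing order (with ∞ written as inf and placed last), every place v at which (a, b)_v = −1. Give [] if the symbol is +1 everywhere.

(a, b) ≡ (1066533, 923853) mod (ℚ^×)²; places V = {2, 3, 5, 7, 13, 23, 29, 37, 41, ∞}.
(a,b)_∞: sgn(1066533)=+, sgn(923853)=+, so +1.
(a,b)_5: α=-2, u≡3; β=-2, v≡2 (mod 5); (3|5)=-1, (2|5)=-1; sign (−1)^0·-1^-2·-1^-2 = +1.
(a,b)_13: α=1, u≡8; β=0, v≡5 (mod 13); (8|13)=-1, (5|13)=-1; sign (−1)^0·-1^0·-1^1 = -1.
(a,b)_2: α=0, β=-6; u≡5, v≡5 (mod 8); ε(u)ε(v)=0·0, αω(v)=0·1, βω(u)=-6·1; sum ≡ 0  ⇒  +1.
(a,b)_3: α=-1, u≡2; β=11, v≡1 (mod 3); (2|3)=-1, (1|3)=+1; sign (−1)^1·-1^11·+1^-1 = +1.
(a,b)_29: α=1, u≡23; β=1, v≡8 (mod 29); (23|29)=+1, (8|29)=-1; sign (−1)^0·+1^1·-1^1 = -1.
(a,b)_37: α=0, u≡32; β=1, v≡31 (mod 37); (32|37)=-1, (31|37)=-1; sign (−1)^0·-1^1·-1^0 = -1.
(a,b)_23: α=1, u≡12; β=0, v≡6 (mod 23); (12|23)=+1, (6|23)=+1; sign (−1)^0·+1^0·+1^1 = +1.
(a,b)_41: α=1, u≡24; β=1, v≡27 (mod 41); (24|41)=-1, (27|41)=-1; sign (−1)^0·-1^1·-1^1 = +1.
(a,b)_7: α=2, u≡6; β=-1, v≡1 (mod 7); (6|7)=-1, (1|7)=+1; sign (−1)^0·-1^-1·+1^2 = -1.
(1066533, 923853 / ℚ) ramifies at {7, 13, 29, 37}: a division algebra.

[7, 13, 29, 37]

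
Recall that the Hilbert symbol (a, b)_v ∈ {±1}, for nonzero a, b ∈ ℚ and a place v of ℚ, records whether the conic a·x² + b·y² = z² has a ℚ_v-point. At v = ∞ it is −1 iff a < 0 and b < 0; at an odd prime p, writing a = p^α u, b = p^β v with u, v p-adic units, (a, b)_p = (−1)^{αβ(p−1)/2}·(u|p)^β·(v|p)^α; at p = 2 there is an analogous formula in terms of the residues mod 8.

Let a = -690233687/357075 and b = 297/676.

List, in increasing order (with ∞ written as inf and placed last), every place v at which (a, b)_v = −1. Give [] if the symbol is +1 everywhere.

(a, b) ≡ (-429, 33) mod (ℚ^×)²; places V = {2, 3, 5, 11, 13, 23, ∞}.
(a,b)_∞: sgn(-429)=−, sgn(33)=+, so +1.
(a,b)_3: α=-3, u≡1; β=3, v≡2 (mod 3); (1|3)=+1, (2|3)=-1; sign (−1)^1·+1^3·-1^-3 = +1.
(a,b)_13: α=7, u≡7; β=-2, v≡6 (mod 13); (7|13)=-1, (6|13)=-1; sign (−1)^0·-1^-2·-1^7 = -1.
(a,b)_2: α=0, β=-2; u≡3, v≡1 (mod 8); ε(u)ε(v)=1·0, αω(v)=0·0, βω(u)=-2·1; sum ≡ 0  ⇒  +1.
(a,b)_23: α=-2, u≡2; β=0, v≡10 (mod 23); (2|23)=+1, (10|23)=-1; sign (−1)^0·+1^0·-1^-2 = +1.
(a,b)_5: α=-2, u≡1; β=0, v≡2 (mod 5); (1|5)=+1, (2|5)=-1; sign (−1)^0·+1^0·-1^-2 = +1.
(a,b)_11: α=1, u≡1; β=1, v≡1 (mod 11); (1|11)=+1, (1|11)=+1; sign (−1)^1·+1^1·+1^1 = -1.
|Ram(-429, 33)| = 2, even; anisotropic at {11, 13}.

[11, 13]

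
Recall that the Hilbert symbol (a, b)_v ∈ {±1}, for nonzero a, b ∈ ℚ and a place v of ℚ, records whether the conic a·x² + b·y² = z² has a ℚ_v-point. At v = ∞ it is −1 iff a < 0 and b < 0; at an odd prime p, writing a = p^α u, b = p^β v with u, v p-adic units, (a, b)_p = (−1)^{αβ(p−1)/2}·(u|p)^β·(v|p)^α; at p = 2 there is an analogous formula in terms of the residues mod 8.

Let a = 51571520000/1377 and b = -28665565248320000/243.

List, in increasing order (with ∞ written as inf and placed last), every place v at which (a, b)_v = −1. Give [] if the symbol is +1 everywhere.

(a, b) ≡ (111826, -6) mod (ℚ^×)²; places V = {2, 3, 5, 7, 11, 13, 17, 23, ∞}.
(a,b)_3: α=-4, u≡1; β=-5, v≡1 (mod 3); (1|3)=+1, (1|3)=+1; sign (−1)^0·+1^-5·+1^-4 = +1.
(a,b)_∞: sgn(111826)=+, sgn(-6)=−, so +1.
(a,b)_13: α=1, u≡12; β=4, v≡8 (mod 13); (12|13)=+1, (8|13)=-1; sign (−1)^0·+1^4·-1^1 = -1.
(a,b)_17: α=-1, u≡2; β=0, v≡11 (mod 17); (2|17)=+1, (11|17)=-1; sign (−1)^0·+1^0·-1^-1 = -1.
(a,b)_5: α=4, u≡1; β=4, v≡1 (mod 5); (1|5)=+1, (1|5)=+1; sign (−1)^0·+1^4·+1^4 = +1.
(a,b)_2: α=9, β=9; u≡1, v≡5 (mod 8); ε(u)ε(v)=0·0, αω(v)=9·1, βω(u)=9·0; sum ≡ 1  ⇒  -1.
(a,b)_11: α=1, u≡6; β=2, v≡3 (mod 11); (6|11)=-1, (3|11)=+1; sign (−1)^0·-1^2·+1^1 = +1.
(a,b)_23: α=1, u≡18; β=2, v≡14 (mod 23); (18|23)=+1, (14|23)=-1; sign (−1)^0·+1^2·-1^1 = -1.
(a,b)_7: α=2, u≡1; β=2, v≡1 (mod 7); (1|7)=+1, (1|7)=+1; sign (−1)^0·+1^2·+1^2 = +1.
Ram(111826, -6) = {2, 13, 17, 23}; no ℚ_2-point on the conic.

[2, 13, 17, 23]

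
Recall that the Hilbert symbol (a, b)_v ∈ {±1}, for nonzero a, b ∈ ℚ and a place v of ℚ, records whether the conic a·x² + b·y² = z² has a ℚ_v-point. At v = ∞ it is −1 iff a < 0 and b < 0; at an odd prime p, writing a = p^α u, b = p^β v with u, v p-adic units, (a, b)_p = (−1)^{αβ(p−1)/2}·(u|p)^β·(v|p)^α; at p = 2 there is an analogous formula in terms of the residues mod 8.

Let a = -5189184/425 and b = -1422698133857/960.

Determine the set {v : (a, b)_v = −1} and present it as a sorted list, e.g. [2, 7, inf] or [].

[3, 5, 13, inf]

(a, b) ≡ (-17017, -255) mod (ℚ^×)²; places V = {2, 3, 5, 7, 11, 13, 17, ∞}.
(a,b)_13: α=1, u≡4; β=2, v≡5 (mod 13); (4|13)=+1, (5|13)=-1; sign (−1)^0·+1^2·-1^1 = -1.
(a,b)_∞: sgn(-17017)=−, sgn(-255)=−, so -1.
(a,b)_2: α=6, β=-6; u≡7, v≡1 (mod 8); ε(u)ε(v)=1·0, αω(v)=6·0, βω(u)=-6·0; sum ≡ 0  ⇒  +1.
(a,b)_17: α=-1, u≡4; β=5, v≡8 (mod 17); (4|17)=+1, (8|17)=+1; sign (−1)^0·+1^5·+1^-1 = +1.
(a,b)_7: α=1, u≡6; β=2, v≡4 (mod 7); (6|7)=-1, (4|7)=+1; sign (−1)^0·-1^2·+1^1 = +1.
(a,b)_5: α=-2, u≡3; β=-1, v≡4 (mod 5); (3|5)=-1, (4|5)=+1; sign (−1)^0·-1^-1·+1^-2 = -1.
(a,b)_3: α=4, u≡2; β=-1, v≡2 (mod 3); (2|3)=-1, (2|3)=-1; sign (−1)^0·-1^-1·-1^4 = -1.
(a,b)_11: α=1, u≡5; β=2, v≡3 (mod 11); (5|11)=+1, (3|11)=+1; sign (−1)^0·+1^2·+1^1 = +1.
(-17017, -255 / ℚ) ramifies at {3, 5, 13, ∞}: a division algebra.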